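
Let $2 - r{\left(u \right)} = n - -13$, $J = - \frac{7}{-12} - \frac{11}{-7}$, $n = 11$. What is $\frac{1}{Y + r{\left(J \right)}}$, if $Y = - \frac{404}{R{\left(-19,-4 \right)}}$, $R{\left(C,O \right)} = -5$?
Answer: $\frac{5}{294} \approx 0.017007$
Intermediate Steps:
$J = \frac{181}{84}$ ($J = \left(-7\right) \left(- \frac{1}{12}\right) - - \frac{11}{7} = \frac{7}{12} + \frac{11}{7} = \frac{181}{84} \approx 2.1548$)
$r{\left(u \right)} = -22$ ($r{\left(u \right)} = 2 - \left(11 - -13\right) = 2 - \left(11 + 13\right) = 2 - 24 = -22$)
$Y = \frac{404}{5}$ ($Y = - \frac{404}{-5} = \left(-404\right) \left(- \frac{1}{5}\right) = \frac{404}{5} \approx 80.8$)
$\frac{1}{Y + r{\left(J \right)}} = \frac{1}{\frac{404}{5} - 22} = \frac{1}{\frac{294}{5}} = \frac{5}{294}$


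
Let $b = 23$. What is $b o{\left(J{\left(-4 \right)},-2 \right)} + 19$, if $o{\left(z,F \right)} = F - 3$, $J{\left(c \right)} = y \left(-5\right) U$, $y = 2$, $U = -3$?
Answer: $-96$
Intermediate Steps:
$J{\left(c \right)} = 30$ ($J{\left(c \right)} = 2 \left(-5\right) \left(-3\right) = \left(-10\right) \left(-3\right) = 30$)
$o{\left(z,F \right)} = -3 + F$ ($o{\left(z,F \right)} = F - 3 = -3 + F$)
$b o{\left(J{\left(-4 \right)},-2 \right)} + 19 = 23 \left(-3 - 2\right) + 19 = 23 \left(-5\right) + 19 = -115 + 19 = -96$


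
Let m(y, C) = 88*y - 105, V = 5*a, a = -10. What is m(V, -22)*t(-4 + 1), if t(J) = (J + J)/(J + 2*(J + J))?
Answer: -1802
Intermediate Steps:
V = -50 (V = 5*(-10) = -50)
t(J) = ⅖ (t(J) = (2*J)/(J + 2*(2*J)) = (2*J)/(J + 4*J) = (2*J)/((5*J)) = (2*J)*(1/(5*J)) = ⅖)
m(y, C) = -105 + 88*y
m(V, -22)*t(-4 + 1) = (-105 + 88*(-50))*(⅖) = (-105 - 4400)*(⅖) = -4505*⅖ = -1802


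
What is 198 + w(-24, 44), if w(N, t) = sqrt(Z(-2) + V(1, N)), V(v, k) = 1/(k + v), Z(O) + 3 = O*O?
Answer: 198 + sqrt(506)/23 ≈ 198.98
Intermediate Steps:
Z(O) = -3 + O**2 (Z(O) = -3 + O*O = -3 + O**2)
w(N, t) = sqrt(1 + 1/(1 + N)) (w(N, t) = sqrt((-3 + (-2)**2) + 1/(N + 1)) = sqrt((-3 + 4) + 1/(1 + N)) = sqrt(1 + 1/(1 + N)))
198 + w(-24, 44) = 198 + sqrt((2 - 24)/(1 - 24)) = 198 + sqrt(-22/(-23)) = 198 + sqrt(-1/23*(-22)) = 198 + sqrt(22/23) = 198 + sqrt(506)/23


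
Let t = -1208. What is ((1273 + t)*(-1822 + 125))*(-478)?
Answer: 52725790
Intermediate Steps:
((1273 + t)*(-1822 + 125))*(-478) = ((1273 - 1208)*(-1822 + 125))*(-478) = (65*(-1697))*(-478) = -110305*(-478) = 52725790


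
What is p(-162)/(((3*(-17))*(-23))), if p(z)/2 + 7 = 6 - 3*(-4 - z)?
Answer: -950/1173 ≈ -0.80989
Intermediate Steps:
p(z) = 22 + 6*z (p(z) = -14 + 2*(6 - 3*(-4 - z)) = -14 + 2*(6 + (12 + 3*z)) = -14 + 2*(18 + 3*z) = -14 + (36 + 6*z) = 22 + 6*z)
p(-162)/(((3*(-17))*(-23))) = (22 + 6*(-162))/(((3*(-17))*(-23))) = (22 - 972)/((-51*(-23))) = -950/1173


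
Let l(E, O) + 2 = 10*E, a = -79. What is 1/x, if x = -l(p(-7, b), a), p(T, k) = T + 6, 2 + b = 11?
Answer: 1/12 ≈ 0.083333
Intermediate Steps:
b = 9 (b = -2 + 11 = 9)
p(T, k) = 6 + T
l(E, O) = -2 + 10*E
x = 12 (x = -(-2 + 10*(6 - 7)) = -(-2 + 10*(-1)) = -(-2 - 10) = -1*(-12) = 12)
1/x = 1/12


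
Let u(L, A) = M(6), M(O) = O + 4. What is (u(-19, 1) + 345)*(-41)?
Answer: -14555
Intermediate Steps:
M(O) = 4 + O
u(L, A) = 10 (u(L, A) = 4 + 6 = 10)
(u(-19, 1) + 345)*(-41) = (10 + 345)*(-41) = 355*(-41) = -14555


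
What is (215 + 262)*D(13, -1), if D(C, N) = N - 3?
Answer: -1908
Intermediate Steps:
D(C, N) = -3 + N
(215 + 262)*D(13, -1) = (215 + 262)*(-3 - 1) = 477*(-4) = -1908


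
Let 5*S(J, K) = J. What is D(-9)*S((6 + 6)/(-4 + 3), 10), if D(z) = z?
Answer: 108/5 ≈ 21.600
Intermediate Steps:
S(J, K) = J/5
D(-9)*S((6 + 6)/(-4 + 3), 10) = -9*(6 + 6)/(-4 + 3)/5 = -9*12/(-1)/5 = -9*12*(-1)/5 = -9*(-12)/5 = -9*(-12/5) = 108/5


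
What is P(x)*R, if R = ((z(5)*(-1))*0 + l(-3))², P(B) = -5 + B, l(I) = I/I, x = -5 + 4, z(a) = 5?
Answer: -6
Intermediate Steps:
x = -1
l(I) = 1
R = 1 (R = ((5*(-1))*0 + 1)² = (-5*0 + 1)² = (0 + 1)² = 1² = 1)
P(x)*R = (-5 - 1)*1 = -6*1 = -6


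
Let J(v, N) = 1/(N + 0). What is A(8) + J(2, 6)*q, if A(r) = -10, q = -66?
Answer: -21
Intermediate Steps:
J(v, N) = 1/N
A(8) + J(2, 6)*q = -10 - 66/6 = -10 + (⅙)*(-66) = -10 - 11 = -21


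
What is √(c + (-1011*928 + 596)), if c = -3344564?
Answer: 8*I*√66909 ≈ 2069.3*I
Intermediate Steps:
√(c + (-1011*928 + 596)) = √(-3344564 + (-1011*928 + 596)) = √(-3344564 + (-938208 + 596)) = √(-3344564 - 937612) = √(-4282176) = 8*I*√66909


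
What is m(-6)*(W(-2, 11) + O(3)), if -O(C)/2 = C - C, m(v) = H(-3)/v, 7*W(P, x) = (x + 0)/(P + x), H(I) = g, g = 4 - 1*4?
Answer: 0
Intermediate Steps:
g = 0 (g = 4 - 4 = 0)
H(I) = 0
W(P, x) = x/(7*(P + x)) (W(P, x) = ((x + 0)/(P + x))/7 = (x/(P + x))/7 = x/(7*(P + x)))
m(v) = 0 (m(v) = 0/v = 0)
O(C) = 0 (O(C) = -2*(C - C) = -2*0 = 0)
m(-6)*(W(-2, 11) + O(3)) = 0*((⅐)*11/(-2 + 11) + 0) = 0*((⅐)*11/9 + 0) = 0*((⅐)*11*(⅑) + 0) = 0*(11/63 + 0) = 0*(11/63) = 0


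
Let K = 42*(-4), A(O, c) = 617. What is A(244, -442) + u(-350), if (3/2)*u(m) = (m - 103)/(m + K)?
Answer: 159954/259 ≈ 617.58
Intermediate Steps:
K = -168
u(m) = 2*(-103 + m)/(3*(-168 + m)) (u(m) = 2*((m - 103)/(m - 168))/3 = 2*((-103 + m)/(-168 + m))/3 = 2*(-103 + m)/(3*(-168 + m)))
A(244, -442) + u(-350) = 617 + 2*(-103 - 350)/(3*(-168 - 350)) = 617 + (⅔)*(-453)/(-518) = 617 + (⅔)*(-1/518)*(-453) = 617 + 151/259 = 159954/259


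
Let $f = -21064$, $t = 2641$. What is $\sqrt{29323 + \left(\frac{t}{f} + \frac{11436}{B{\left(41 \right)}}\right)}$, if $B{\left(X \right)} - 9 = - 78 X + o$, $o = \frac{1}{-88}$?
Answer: $\frac{\sqrt{256125374565639243959838}}{2955626756} \approx 171.23$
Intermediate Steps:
$o = - \frac{1}{88} \approx -0.011364$
$B{\left(X \right)} = \frac{791}{88} - 78 X$ ($B{\left(X \right)} = 9 - \left(\frac{1}{88} + 78 X\right) = \frac{791}{88} - 78 X$)
$\sqrt{29323 + \left(\frac{t}{f} + \frac{11436}{B{\left(41 \right)}}\right)} = \sqrt{29323 + \left(\frac{2641}{-21064} + \frac{11436}{\frac{791}{88} - 3198}\right)} = \sqrt{29323 + \left(2641 \left(- \frac{1}{21064}\right) + \frac{11436}{\frac{791}{88} - 3198}\right)} = \sqrt{29323 + \left(- \frac{2641}{21064} + \frac{11436}{- \frac{280633}{88}}\right)} = \sqrt{29323 + \left(- \frac{2641}{21064} + 11436 \left(- \frac{88}{280633}\right)\right)} = \sqrt{29323 - \frac{21939287305}{5911253512}} = \sqrt{\frac{173313747445071}{5911253512}} = \frac{\sqrt{256125374565639243959838}}{2955626756}$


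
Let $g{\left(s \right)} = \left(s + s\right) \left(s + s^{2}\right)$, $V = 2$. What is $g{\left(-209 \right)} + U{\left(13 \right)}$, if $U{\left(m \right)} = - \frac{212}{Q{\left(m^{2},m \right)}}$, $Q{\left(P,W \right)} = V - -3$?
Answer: $- \frac{90856692}{5} \approx -1.8171 \cdot 10^{7}$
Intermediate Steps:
$g{\left(s \right)} = 2 s \left(s + s^{2}\right)$
$Q{\left(P,W \right)} = 5$ ($Q{\left(P,W \right)} = 2 - -3 = 2 + 3 = 5$)
$U{\left(m \right)} = - \frac{212}{5}$
$g{\left(-209 \right)} + U{\left(13 \right)} = 2 \left(-209\right)^{2} \left(1 - 209\right) - \frac{212}{5} = 2 \cdot 43681 \left(-208\right) - \frac{212}{5} = -18171296 - \frac{212}{5} = - \frac{90856692}{5}$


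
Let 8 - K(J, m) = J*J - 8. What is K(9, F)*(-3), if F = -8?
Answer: 195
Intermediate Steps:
K(J, m) = 16 - J² (K(J, m) = 8 - (J*J - 8) = 8 - (J² - 8) = 8 - (-8 + J²) = 8 + (8 - J²) = 16 - J²)
K(9, F)*(-3) = (16 - 1*9²)*(-3) = (16 - 1*81)*(-3) = (16 - 81)*(-3) = -65*(-3) = 195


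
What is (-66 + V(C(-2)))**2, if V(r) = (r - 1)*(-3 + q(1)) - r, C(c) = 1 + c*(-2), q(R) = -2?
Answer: 8281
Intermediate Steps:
C(c) = 1 - 2*c
V(r) = 5 - 6*r (V(r) = (r - 1)*(-3 - 2) - r = (-1 + r)*(-5) - r = (5 - 5*r) - r = 5 - 6*r)
(-66 + V(C(-2)))**2 = (-66 + (5 - 6*(1 - 2*(-2))))**2 = (-66 + (5 - 6*(1 + 4)))**2 = (-66 + (5 - 6*5))**2 = (-66 + (5 - 30))**2 = (-66 - 25)**2 = (-91)**2 = 8281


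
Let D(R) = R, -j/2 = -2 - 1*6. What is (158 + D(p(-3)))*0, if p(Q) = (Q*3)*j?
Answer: 0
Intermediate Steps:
j = 16 (j = -2*(-2 - 1*6) = -2*(-2 - 6) = -2*(-8) = 16)
p(Q) = 48*Q (p(Q) = (Q*3)*16 = (3*Q)*16 = 48*Q)
(158 + D(p(-3)))*0 = (158 + 48*(-3))*0 = (158 - 144)*0 = 14*0 = 0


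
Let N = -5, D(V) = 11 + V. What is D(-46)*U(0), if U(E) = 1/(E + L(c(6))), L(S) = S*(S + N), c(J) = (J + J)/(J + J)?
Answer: 35/4 ≈ 8.7500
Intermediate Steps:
c(J) = 1 (c(J) = (2*J)/((2*J)) = (2*J)*(1/(2*J)) = 1)
L(S) = S*(-5 + S) (L(S) = S*(S - 5) = S*(-5 + S))
U(E) = 1/(-4 + E) (U(E) = 1/(E + 1*(-5 + 1)) = 1/(E + 1*(-4)) = 1/(E - 4) = 1/(-4 + E))
D(-46)*U(0) = (11 - 46)/(-4 + 0) = -35/(-4) = -35*(-¼) = 35/4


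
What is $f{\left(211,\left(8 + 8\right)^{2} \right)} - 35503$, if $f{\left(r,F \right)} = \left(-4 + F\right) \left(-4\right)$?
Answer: $-36511$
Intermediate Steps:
$f{\left(r,F \right)} = 16 - 4 F$
$f{\left(211,\left(8 + 8\right)^{2} \right)} - 35503 = \left(16 - 4 \left(8 + 8\right)^{2}\right) - 35503 = \left(16 - 4 \cdot 16^{2}\right) - 35503 = \left(16 - 1024\right) - 35503 = -1008 - 35503 = -36511$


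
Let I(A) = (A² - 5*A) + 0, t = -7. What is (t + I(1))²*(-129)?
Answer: -15609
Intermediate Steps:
I(A) = A² - 5*A
(t + I(1))²*(-129) = (-7 + 1*(-5 + 1))²*(-129) = (-7 + 1*(-4))²*(-129) = (-7 - 4)²*(-129) = (-11)²*(-129) = 121*(-129) = -15609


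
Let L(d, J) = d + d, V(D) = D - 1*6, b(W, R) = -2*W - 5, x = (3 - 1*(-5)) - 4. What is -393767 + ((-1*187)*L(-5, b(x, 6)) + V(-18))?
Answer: -391921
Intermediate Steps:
x = 4 (x = (3 + 5) - 4 = 8 - 4 = 4)
b(W, R) = -5 - 2*W
V(D) = -6 + D (V(D) = D - 6 = -6 + D)
L(d, J) = 2*d
-393767 + ((-1*187)*L(-5, b(x, 6)) + V(-18)) = -393767 + ((-1*187)*(2*(-5)) + (-6 - 18)) = -393767 + (-187*(-10) - 24) = -393767 + (1870 - 24) = -393767 + 1846 = -391921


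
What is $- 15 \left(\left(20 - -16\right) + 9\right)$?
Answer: $-675$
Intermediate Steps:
$- 15 \left(\left(20 - -16\right) + 9\right) = - 15 \left(\left(20 + 16\right) + 9\right) = - 15 \left(36 + 9\right) = \left(-15\right) 45 = -675$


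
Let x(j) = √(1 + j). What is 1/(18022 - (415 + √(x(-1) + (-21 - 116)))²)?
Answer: I/(2*(-77033*I + 415*√137)) ≈ -6.465e-6 + 4.0766e-7*I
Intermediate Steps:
1/(18022 - (415 + √(x(-1) + (-21 - 116)))²) = 1/(18022 - (415 + √(√(1 - 1) + (-21 - 116)))²) = 1/(18022 - (415 + √(√0 - 137))²) = 1/(18022 - (415 + √(0 - 137))²) = 1/(18022 - (415 + √(-137))²) = 1/(18022 - (415 + I*√137)²)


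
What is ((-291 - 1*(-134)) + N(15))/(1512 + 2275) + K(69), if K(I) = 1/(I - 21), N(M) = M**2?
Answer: 7051/181776 ≈ 0.038790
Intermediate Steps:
K(I) = 1/(-21 + I)
((-291 - 1*(-134)) + N(15))/(1512 + 2275) + K(69) = ((-291 - 1*(-134)) + 15**2)/(1512 + 2275) + 1/(-21 + 69) = ((-291 + 134) + 225)/3787 + 1/48 = (-157 + 225)*(1/3787) + 1/48 = 68*(1/3787) + 1/48 = 68/3787 + 1/48 = 7051/181776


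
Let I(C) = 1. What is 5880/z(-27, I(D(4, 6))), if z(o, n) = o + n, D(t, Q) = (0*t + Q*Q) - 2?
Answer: -2940/13 ≈ -226.15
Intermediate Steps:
D(t, Q) = -2 + Q² (D(t, Q) = (0 + Q²) - 2 = Q² - 2 = -2 + Q²)
z(o, n) = n + o
5880/z(-27, I(D(4, 6))) = 5880/(1 - 27) = 5880/(-26) = 5880*(-1/26) = -2940/13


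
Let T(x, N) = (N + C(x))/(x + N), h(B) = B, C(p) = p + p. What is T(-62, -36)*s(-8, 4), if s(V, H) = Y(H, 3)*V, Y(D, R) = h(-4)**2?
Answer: -10240/49 ≈ -208.98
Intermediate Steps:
C(p) = 2*p
Y(D, R) = 16 (Y(D, R) = (-4)**2 = 16)
T(x, N) = (N + 2*x)/(N + x) (T(x, N) = (N + 2*x)/(x + N) = (N + 2*x)/(N + x))
s(V, H) = 16*V
T(-62, -36)*s(-8, 4) = ((-36 + 2*(-62))/(-36 - 62))*(16*(-8)) = ((-36 - 124)/(-98))*(-128) = -1/98*(-160)*(-128) = (80/49)*(-128) = -10240/49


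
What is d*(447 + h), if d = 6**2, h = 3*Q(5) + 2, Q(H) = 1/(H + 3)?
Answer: 32355/2 ≈ 16178.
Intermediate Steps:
Q(H) = 1/(3 + H)
h = 19/8 (h = 3/(3 + 5) + 2 = 3/8 + 2 = 19/8 ≈ 2.3750)
d = 36
d*(447 + h) = 36*(447 + 19/8) = 36*(3595/8) = 32355/2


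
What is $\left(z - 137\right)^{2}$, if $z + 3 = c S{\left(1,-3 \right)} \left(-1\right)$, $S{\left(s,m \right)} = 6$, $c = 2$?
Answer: $23104$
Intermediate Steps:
$z = -15$ ($z = -3 + 2 \cdot 6 \left(-1\right) = -3 + 12 \left(-1\right) = -3 - 12 = -15$)
$\left(z - 137\right)^{2} = \left(-15 - 137\right)^{2} = \left(-152\right)^{2} = 23104$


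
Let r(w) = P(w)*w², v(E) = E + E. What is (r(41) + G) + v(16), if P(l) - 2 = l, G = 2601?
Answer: 74916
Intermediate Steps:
v(E) = 2*E
P(l) = 2 + l
r(w) = w²*(2 + w) (r(w) = (2 + w)*w² = w²*(2 + w))
(r(41) + G) + v(16) = (41²*(2 + 41) + 2601) + 2*16 = (1681*43 + 2601) + 32 = (72283 + 2601) + 32 = 74884 + 32 = 74916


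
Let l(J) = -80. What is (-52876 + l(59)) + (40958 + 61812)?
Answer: 49814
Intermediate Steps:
(-52876 + l(59)) + (40958 + 61812) = (-52876 - 80) + (40958 + 61812) = -52956 + 102770 = 49814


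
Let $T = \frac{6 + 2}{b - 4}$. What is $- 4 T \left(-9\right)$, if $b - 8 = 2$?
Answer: $48$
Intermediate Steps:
$b = 10$ ($b = 8 + 2 = 10$)
$T = \frac{4}{3}$ ($T = \frac{6 + 2}{10 - 4} = \frac{8}{6} = 8 \cdot \frac{1}{6} = \frac{4}{3} \approx 1.3333$)
$- 4 T \left(-9\right) = \left(-4\right) \frac{4}{3} \left(-9\right) = \left(- \frac{16}{3}\right) \left(-9\right) = 48$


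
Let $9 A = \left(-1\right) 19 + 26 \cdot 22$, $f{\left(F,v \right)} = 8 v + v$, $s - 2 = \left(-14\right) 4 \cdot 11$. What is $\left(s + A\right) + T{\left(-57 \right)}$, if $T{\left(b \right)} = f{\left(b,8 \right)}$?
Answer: $- \frac{4325}{9} \approx -480.56$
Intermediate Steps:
$s = -614$ ($s = 2 + \left(-14\right) 4 \cdot 11 = 2 - 616 = -614$)
$f{\left(F,v \right)} = 9 v$
$T{\left(b \right)} = 72$ ($T{\left(b \right)} = 9 \cdot 8 = 72$)
$A = \frac{553}{9}$ ($A = \frac{\left(-1\right) 19 + 26 \cdot 22}{9} = \frac{-19 + 572}{9} = \frac{1}{9} \cdot 553 = \frac{553}{9} \approx 61.444$)
$\left(s + A\right) + T{\left(-57 \right)} = \left(-614 + \frac{553}{9}\right) + 72 = - \frac{4973}{9} + 72 = - \frac{4325}{9}$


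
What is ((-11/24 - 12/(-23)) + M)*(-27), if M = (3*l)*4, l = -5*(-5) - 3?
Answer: -1311867/184 ≈ -7129.7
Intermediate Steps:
l = 22 (l = 25 - 3 = 22)
M = 264 (M = (3*22)*4 = 66*4 = 264)
((-11/24 - 12/(-23)) + M)*(-27) = ((-11/24 - 12/(-23)) + 264)*(-27) = ((-11*1/24 - 12*(-1/23)) + 264)*(-27) = ((-11/24 + 12/23) + 264)*(-27) = (35/552 + 264)*(-27) = (145763/552)*(-27) = -1311867/184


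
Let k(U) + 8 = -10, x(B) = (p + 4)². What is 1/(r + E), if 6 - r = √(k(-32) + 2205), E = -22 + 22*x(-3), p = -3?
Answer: -2/717 - 3*√3/239 ≈ -0.024531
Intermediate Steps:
x(B) = 1 (x(B) = (-3 + 4)² = 1² = 1)
k(U) = -18 (k(U) = -8 - 10 = -18)
E = 0 (E = -22 + 22*1 = -22 + 22 = 0)
r = 6 - 27*√3 (r = 6 - √(-18 + 2205) = 6 - √2187 = 6 - 27*√3 ≈ -40.765)
1/(r + E) = 1/((6 - 27*√3) + 0) = 1/(6 - 27*√3)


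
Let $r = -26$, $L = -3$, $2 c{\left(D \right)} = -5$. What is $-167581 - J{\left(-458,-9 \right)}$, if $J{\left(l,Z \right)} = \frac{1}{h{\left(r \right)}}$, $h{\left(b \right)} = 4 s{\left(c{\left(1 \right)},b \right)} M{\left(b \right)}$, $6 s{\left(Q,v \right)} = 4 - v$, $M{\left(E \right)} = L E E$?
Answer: $- \frac{6797085359}{40560} \approx -1.6758 \cdot 10^{5}$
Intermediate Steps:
$c{\left(D \right)} = - \frac{5}{2}$ ($c{\left(D \right)} = \frac{1}{2} \left(-5\right) = - \frac{5}{2}$)
$M{\left(E \right)} = - 3 E^{2}$ ($M{\left(E \right)} = - 3 E E = - 3 E^{2}$)
$s{\left(Q,v \right)} = \frac{2}{3} - \frac{v}{6}$ ($s{\left(Q,v \right)} = \frac{4 - v}{6} = \frac{2}{3} - \frac{v}{6}$)
$h{\left(b \right)} = - 3 b^{2} \left(\frac{8}{3} - \frac{2 b}{3}\right)$ ($h{\left(b \right)} = 4 \left(\frac{2}{3} - \frac{b}{6}\right) \left(- 3 b^{2}\right) = \left(\frac{8}{3} - \frac{2 b}{3}\right) \left(- 3 b^{2}\right) = - 3 b^{2} \left(\frac{8}{3} - \frac{2 b}{3}\right)$)
$J{\left(l,Z \right)} = - \frac{1}{40560}$ ($J{\left(l,Z \right)} = \frac{1}{2 \left(-26\right)^{2} \left(-4 - 26\right)} = \frac{1}{2 \cdot 676 \left(-30\right)} = \frac{1}{-40560} = - \frac{1}{40560}$)
$-167581 - J{\left(-458,-9 \right)} = -167581 - - \frac{1}{40560} = -167581 + \frac{1}{40560} = - \frac{6797085359}{40560}$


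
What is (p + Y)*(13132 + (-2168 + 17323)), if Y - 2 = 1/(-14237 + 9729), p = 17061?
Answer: 310833732123/644 ≈ 4.8266e+8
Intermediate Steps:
Y = 9015/4508 (Y = 2 + 1/(-14237 + 9729) = 2 + 1/(-4508) = 2 - 1/4508 = 9015/4508 ≈ 1.9998)
(p + Y)*(13132 + (-2168 + 17323)) = (17061 + 9015/4508)*(13132 + (-2168 + 17323)) = 76920003*(13132 + 15155)/4508 = (76920003/4508)*28287 = 310833732123/644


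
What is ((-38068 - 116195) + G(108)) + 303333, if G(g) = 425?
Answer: 149495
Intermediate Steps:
((-38068 - 116195) + G(108)) + 303333 = ((-38068 - 116195) + 425) + 303333 = (-154263 + 425) + 303333 = -153838 + 303333 = 149495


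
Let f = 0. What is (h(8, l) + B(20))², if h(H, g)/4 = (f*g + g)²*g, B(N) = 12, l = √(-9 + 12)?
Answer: 576 + 288*√3 ≈ 1074.8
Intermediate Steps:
l = √3 ≈ 1.7320
h(H, g) = 4*g³ (h(H, g) = 4*((0*g + g)²*g) = 4*((0 + g)²*g) = 4*(g²*g) = 4*g³)
(h(8, l) + B(20))² = (4*(√3)³ + 12)² = (4*(3*√3) + 12)² = (12*√3 + 12)² = (12 + 12*√3)²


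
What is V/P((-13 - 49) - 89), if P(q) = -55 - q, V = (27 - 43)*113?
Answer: -113/6 ≈ -18.833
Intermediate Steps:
V = -1808 (V = -16*113 = -1808)
V/P((-13 - 49) - 89) = -1808/(-55 - ((-13 - 49) - 89)) = -1808/(-55 - (-62 - 89)) = -1808/(-55 - 1*(-151)) = -1808/(-55 + 151) = -1808/96 = -1808*1/96 = -113/6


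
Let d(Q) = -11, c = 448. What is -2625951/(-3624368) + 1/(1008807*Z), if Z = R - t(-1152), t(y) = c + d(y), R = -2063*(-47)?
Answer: 63924895197183959/88229881118399856 ≈ 0.72453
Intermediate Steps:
R = 96961
t(y) = 437 (t(y) = 448 - 11 = 437)
Z = 96524 (Z = 96961 - 1*437 = 96961 - 437 = 96524)
-2625951/(-3624368) + 1/(1008807*Z) = -2625951/(-3624368) + 1/(1008807*96524) = -2625951*(-1/3624368) + (1/1008807)*(1/96524) = 2625951/3624368 + 1/97374086868 = 63924895197183959/88229881118399856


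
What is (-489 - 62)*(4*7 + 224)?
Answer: -138852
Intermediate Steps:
(-489 - 62)*(4*7 + 224) = -551*(28 + 224) = -551*252 = -138852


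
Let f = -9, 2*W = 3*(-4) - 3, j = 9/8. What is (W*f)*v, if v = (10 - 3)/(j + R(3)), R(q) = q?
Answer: 1260/11 ≈ 114.55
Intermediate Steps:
j = 9/8 (j = 9*(1/8) = 9/8 ≈ 1.1250)
v = 56/33 (v = (10 - 3)/(9/8 + 3) = 7/(33/8) = 7*(8/33) = 56/33 ≈ 1.6970)
W = -15/2 (W = (3*(-4) - 3)/2 = (-12 - 3)/2 = (1/2)*(-15) = -15/2 ≈ -7.5000)
(W*f)*v = -15/2*(-9)*(56/33) = (135/2)*(56/33) = 1260/11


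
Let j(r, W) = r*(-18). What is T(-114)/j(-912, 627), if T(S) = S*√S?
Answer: -I*√114/144 ≈ -0.074146*I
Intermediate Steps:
T(S) = S^(3/2)
j(r, W) = -18*r
T(-114)/j(-912, 627) = (-114)^(3/2)/((-18*(-912))) = -114*I*√114/16416 = -114*I*√114*(1/16416) = -I*√114/144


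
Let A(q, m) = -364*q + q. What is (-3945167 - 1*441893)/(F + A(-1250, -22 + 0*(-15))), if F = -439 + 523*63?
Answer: -219353/24313 ≈ -9.0220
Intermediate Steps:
A(q, m) = -363*q
F = 32510 (F = -439 + 32949 = 32510)
(-3945167 - 1*441893)/(F + A(-1250, -22 + 0*(-15))) = (-3945167 - 1*441893)/(32510 - 363*(-1250)) = (-3945167 - 441893)/(32510 + 453750) = -4387060/486260 = -4387060*1/486260 = -219353/24313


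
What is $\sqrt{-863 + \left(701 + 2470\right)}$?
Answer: $2 \sqrt{577} \approx 48.042$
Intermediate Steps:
$\sqrt{-863 + \left(701 + 2470\right)} = \sqrt{-863 + 3171} = \sqrt{2308} = 2 \sqrt{577}$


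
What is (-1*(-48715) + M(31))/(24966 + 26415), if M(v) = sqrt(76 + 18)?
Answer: 48715/51381 + sqrt(94)/51381 ≈ 0.94830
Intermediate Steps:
M(v) = sqrt(94)
(-1*(-48715) + M(31))/(24966 + 26415) = (-1*(-48715) + sqrt(94))/(24966 + 26415) = (48715 + sqrt(94))/51381 = (48715 + sqrt(94))*(1/51381) = 48715/51381 + sqrt(94)/51381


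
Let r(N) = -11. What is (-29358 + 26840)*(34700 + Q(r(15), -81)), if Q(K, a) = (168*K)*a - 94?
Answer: -464052292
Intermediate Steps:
Q(K, a) = -94 + 168*K*a (Q(K, a) = 168*K*a - 94 = -94 + 168*K*a)
(-29358 + 26840)*(34700 + Q(r(15), -81)) = (-29358 + 26840)*(34700 + (-94 + 168*(-11)*(-81))) = -2518*(34700 + (-94 + 149688)) = -2518*(34700 + 149594) = -2518*184294 = -464052292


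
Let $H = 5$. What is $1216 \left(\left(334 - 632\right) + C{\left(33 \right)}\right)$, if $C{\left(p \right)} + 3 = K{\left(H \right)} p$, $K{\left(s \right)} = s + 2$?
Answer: $-85120$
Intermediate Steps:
$K{\left(s \right)} = 2 + s$
$C{\left(p \right)} = -3 + 7 p$ ($C{\left(p \right)} = -3 + \left(2 + 5\right) p = -3 + 7 p$)
$1216 \left(\left(334 - 632\right) + C{\left(33 \right)}\right) = 1216 \left(\left(334 - 632\right) + \left(-3 + 7 \cdot 33\right)\right) = 1216 \left(-298 + \left(-3 + 231\right)\right) = 1216 \left(-298 + 228\right) = 1216 \left(-70\right) = -85120$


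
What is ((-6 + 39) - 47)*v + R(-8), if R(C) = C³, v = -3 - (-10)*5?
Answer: -1170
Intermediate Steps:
v = 47 (v = -3 - 2*(-25) = -3 + 50 = 47)
((-6 + 39) - 47)*v + R(-8) = ((-6 + 39) - 47)*47 + (-8)³ = (33 - 47)*47 - 512 = -14*47 - 512 = -658 - 512 = -1170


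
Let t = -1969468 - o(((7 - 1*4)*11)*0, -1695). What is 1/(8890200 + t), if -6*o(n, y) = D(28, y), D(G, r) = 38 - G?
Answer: 3/20762201 ≈ 1.4449e-7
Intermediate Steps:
o(n, y) = -5/3 (o(n, y) = -(38 - 1*28)/6 = -(38 - 28)/6 = -⅙*10 = -5/3)
t = -5908399/3 (t = -1969468 - 1*(-5/3) = -1969468 + 5/3 = -5908399/3 ≈ -1.9695e+6)
1/(8890200 + t) = 1/(8890200 - 5908399/3) = 1/(20762201/3) = 3/20762201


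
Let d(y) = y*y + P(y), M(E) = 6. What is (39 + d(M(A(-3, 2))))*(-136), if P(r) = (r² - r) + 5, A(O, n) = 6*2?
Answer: -14960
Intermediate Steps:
A(O, n) = 12
P(r) = 5 + r² - r
d(y) = 5 - y + 2*y² (d(y) = y*y + (5 + y² - y) = y² + (5 + y² - y) = 5 - y + 2*y²)
(39 + d(M(A(-3, 2))))*(-136) = (39 + (5 - 1*6 + 2*6²))*(-136) = (39 + (5 - 6 + 2*36))*(-136) = (39 + (5 - 6 + 72))*(-136) = (39 + 71)*(-136) = 110*(-136) = -14960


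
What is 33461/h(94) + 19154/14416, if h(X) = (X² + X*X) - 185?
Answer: 408659887/126046296 ≈ 3.2421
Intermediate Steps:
h(X) = -185 + 2*X² (h(X) = (X² + X²) - 185 = 2*X² - 185 = -185 + 2*X²)
33461/h(94) + 19154/14416 = 33461/(-185 + 2*94²) + 19154/14416 = 33461/(-185 + 2*8836) + 19154*(1/14416) = 33461/(-185 + 17672) + 9577/7208 = 33461/17487 + 9577/7208 = 408659887/126046296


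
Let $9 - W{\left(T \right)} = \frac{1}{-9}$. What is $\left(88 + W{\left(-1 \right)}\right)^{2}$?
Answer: $\frac{763876}{81} \approx 9430.6$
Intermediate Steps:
$W{\left(T \right)} = \frac{82}{9}$ ($W{\left(T \right)} = 9 - \frac{1}{-9} = 9 - - \frac{1}{9} = 9 + \frac{1}{9} = \frac{82}{9}$)
$\left(88 + W{\left(-1 \right)}\right)^{2} = \left(88 + \frac{82}{9}\right)^{2} = \left(\frac{874}{9}\right)^{2} = \frac{763876}{81}$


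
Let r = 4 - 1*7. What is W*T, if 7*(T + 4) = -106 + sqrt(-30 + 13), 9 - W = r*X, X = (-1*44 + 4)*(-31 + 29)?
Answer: -33366/7 + 249*I*sqrt(17)/7 ≈ -4766.6 + 146.66*I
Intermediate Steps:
r = -3 (r = 4 - 7 = -3)
X = 80 (X = (-44 + 4)*(-2) = -40*(-2) = 80)
W = 249 (W = 9 - (-3)*80 = 9 - 1*(-240) = 9 + 240 = 249)
T = -134/7 + I*sqrt(17)/7 (T = -4 + (-106 + sqrt(-30 + 13))/7 = -4 + (-106 + sqrt(-17))/7 = -4 + (-106 + I*sqrt(17))/7 = -4 + (-106/7 + I*sqrt(17)/7) = -134/7 + I*sqrt(17)/7 ≈ -19.143 + 0.58902*I)
W*T = 249*(-134/7 + I*sqrt(17)/7) = -33366/7 + 249*I*sqrt(17)/7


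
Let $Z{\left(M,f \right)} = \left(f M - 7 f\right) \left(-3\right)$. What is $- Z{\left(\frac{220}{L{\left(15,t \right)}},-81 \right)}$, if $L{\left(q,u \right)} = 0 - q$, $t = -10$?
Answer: $5265$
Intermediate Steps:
$L{\left(q,u \right)} = - q$
$Z{\left(M,f \right)} = 21 f - 3 M f$ ($Z{\left(M,f \right)} = \left(M f - 7 f\right) \left(-3\right) = \left(- 7 f + M f\right) \left(-3\right) = 21 f - 3 M f$)
$- Z{\left(\frac{220}{L{\left(15,t \right)}},-81 \right)} = - 3 \left(-81\right) \left(7 - \frac{220}{\left(-1\right) 15}\right) = - 3 \left(-81\right) \left(7 - \frac{220}{-15}\right) = - 3 \left(-81\right) \left(7 - 220 \left(- \frac{1}{15}\right)\right) = - 3 \left(-81\right) \left(7 - - \frac{44}{3}\right) = - 3 \left(-81\right) \left(7 + \frac{44}{3}\right) = - \frac{3 \left(-81\right) 65}{3} = \left(-1\right) \left(-5265\right) = 5265$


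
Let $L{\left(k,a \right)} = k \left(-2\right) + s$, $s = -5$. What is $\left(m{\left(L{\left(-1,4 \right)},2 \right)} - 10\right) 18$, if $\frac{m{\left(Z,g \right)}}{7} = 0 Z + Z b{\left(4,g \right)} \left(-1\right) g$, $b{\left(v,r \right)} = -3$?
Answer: $-2448$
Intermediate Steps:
$L{\left(k,a \right)} = -5 - 2 k$ ($L{\left(k,a \right)} = k \left(-2\right) - 5 = - 2 k - 5 = -5 - 2 k$)
$m{\left(Z,g \right)} = 21 Z g$ ($m{\left(Z,g \right)} = 7 \left(0 Z + Z \left(-3\right) \left(-1\right) g\right) = 7 \left(0 + - 3 Z \left(-1\right) g\right) = 7 \left(0 + 3 Z g\right) = 7 \cdot 3 Z g = 21 Z g$)
$\left(m{\left(L{\left(-1,4 \right)},2 \right)} - 10\right) 18 = \left(21 \left(-5 - -2\right) 2 - 10\right) 18 = \left(21 \left(-5 + 2\right) 2 - 10\right) 18 = \left(21 \left(-3\right) 2 - 10\right) 18 = \left(-126 - 10\right) 18 = \left(-136\right) 18 = -2448$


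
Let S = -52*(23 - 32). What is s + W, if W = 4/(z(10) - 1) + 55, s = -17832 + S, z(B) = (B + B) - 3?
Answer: -69235/4 ≈ -17309.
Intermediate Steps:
S = 468 (S = -52*(-9) = 468)
z(B) = -3 + 2*B (z(B) = 2*B - 3 = -3 + 2*B)
s = -17364 (s = -17832 + 468 = -17364)
W = 221/4 (W = 4/((-3 + 2*10) - 1) + 55 = 4/((-3 + 20) - 1) + 55 = 4/(17 - 1) + 55 = 4/16 + 55 = 4*(1/16) + 55 = ¼ + 55 = 221/4 ≈ 55.250)
s + W = -17364 + 221/4 = -69235/4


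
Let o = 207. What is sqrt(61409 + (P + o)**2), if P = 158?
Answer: 3*sqrt(21626) ≈ 441.17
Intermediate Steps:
sqrt(61409 + (P + o)**2) = sqrt(61409 + (158 + 207)**2) = sqrt(61409 + 365**2) = sqrt(61409 + 133225) = sqrt(194634) = 3*sqrt(21626)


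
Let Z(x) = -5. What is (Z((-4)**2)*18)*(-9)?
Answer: 810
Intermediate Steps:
(Z((-4)**2)*18)*(-9) = -5*18*(-9) = -90*(-9) = 810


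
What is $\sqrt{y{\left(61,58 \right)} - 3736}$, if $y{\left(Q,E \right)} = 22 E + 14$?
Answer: $i \sqrt{2446} \approx 49.457 i$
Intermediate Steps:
$y{\left(Q,E \right)} = 14 + 22 E$
$\sqrt{y{\left(61,58 \right)} - 3736} = \sqrt{\left(14 + 22 \cdot 58\right) - 3736} = \sqrt{\left(14 + 1276\right) - 3736} = \sqrt{1290 - 3736} = \sqrt{-2446} = i \sqrt{2446}$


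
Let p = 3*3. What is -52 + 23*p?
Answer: 155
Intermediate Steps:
p = 9
-52 + 23*p = -52 + 23*9 = -52 + 207 = 155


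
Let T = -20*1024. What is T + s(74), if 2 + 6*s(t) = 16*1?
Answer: -61433/3 ≈ -20478.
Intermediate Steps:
s(t) = 7/3 (s(t) = -1/3 + (16*1)/6 = -1/3 + (1/6)*16 = -1/3 + 8/3 = 7/3)
T = -20480
T + s(74) = -20480 + 7/3 = -61433/3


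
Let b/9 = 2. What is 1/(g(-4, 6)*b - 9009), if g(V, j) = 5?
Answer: -1/8919 ≈ -0.00011212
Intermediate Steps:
b = 18 (b = 9*2 = 18)
1/(g(-4, 6)*b - 9009) = 1/(5*18 - 9009) = 1/(90 - 9009) = 1/(-8919) = -1/8919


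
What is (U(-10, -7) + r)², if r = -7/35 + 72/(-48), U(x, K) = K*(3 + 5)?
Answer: 332929/100 ≈ 3329.3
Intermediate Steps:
U(x, K) = 8*K (U(x, K) = K*8 = 8*K)
r = -17/10 (r = -7*1/35 + 72*(-1/48) = -⅕ - 3/2 = -17/10 ≈ -1.7000)
(U(-10, -7) + r)² = (8*(-7) - 17/10)² = (-56 - 17/10)² = (-577/10)² = 332929/100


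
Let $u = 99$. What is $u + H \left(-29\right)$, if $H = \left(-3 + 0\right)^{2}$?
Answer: $-162$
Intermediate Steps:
$H = 9$ ($H = \left(-3\right)^{2} = 9$)
$u + H \left(-29\right) = 99 + 9 \left(-29\right) = 99 - 261 = -162$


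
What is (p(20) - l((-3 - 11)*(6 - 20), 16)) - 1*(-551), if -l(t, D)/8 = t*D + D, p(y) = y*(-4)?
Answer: 25687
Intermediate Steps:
p(y) = -4*y
l(t, D) = -8*D - 8*D*t (l(t, D) = -8*(t*D + D) = -8*(D*t + D) = -8*(D + D*t) = -8*D - 8*D*t)
(p(20) - l((-3 - 11)*(6 - 20), 16)) - 1*(-551) = (-4*20 - (-8)*16*(1 + (-3 - 11)*(6 - 20))) - 1*(-551) = (-80 - (-8)*16*(1 - 14*(-14))) + 551 = (-80 - (-8)*16*(1 + 196)) + 551 = (-80 - (-8)*16*197) + 551 = (-80 - 1*(-25216)) + 551 = (-80 + 25216) + 551 = 25136 + 551 = 25687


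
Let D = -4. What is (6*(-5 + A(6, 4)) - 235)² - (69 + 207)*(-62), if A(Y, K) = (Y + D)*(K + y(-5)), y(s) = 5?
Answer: 41761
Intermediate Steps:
A(Y, K) = (-4 + Y)*(5 + K) (A(Y, K) = (Y - 4)*(K + 5) = (-4 + Y)*(5 + K))
(6*(-5 + A(6, 4)) - 235)² - (69 + 207)*(-62) = (6*(-5 + (-20 - 4*4 + 5*6 + 4*6)) - 235)² - (69 + 207)*(-62) = (6*(-5 + (-20 - 16 + 30 + 24)) - 235)² - 276*(-62) = (6*(-5 + 18) - 235)² - 1*(-17112) = (6*13 - 235)² + 17112 = (78 - 235)² + 17112 = (-157)² + 17112 = 24649 + 17112 = 41761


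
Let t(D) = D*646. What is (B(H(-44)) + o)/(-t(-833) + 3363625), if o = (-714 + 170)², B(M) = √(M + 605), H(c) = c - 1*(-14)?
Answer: 295936/3901743 + 5*√23/3901743 ≈ 0.075853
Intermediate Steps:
H(c) = 14 + c (H(c) = c + 14 = 14 + c)
t(D) = 646*D
B(M) = √(605 + M)
o = 295936 (o = (-544)² = 295936)
(B(H(-44)) + o)/(-t(-833) + 3363625) = (√(605 + (14 - 44)) + 295936)/(-646*(-833) + 3363625) = (√(605 - 30) + 295936)/(-1*(-538118) + 3363625) = (√575 + 295936)/(538118 + 3363625) = (5*√23 + 295936)/3901743 = (295936 + 5*√23)*(1/3901743) = 295936/3901743 + 5*√23/3901743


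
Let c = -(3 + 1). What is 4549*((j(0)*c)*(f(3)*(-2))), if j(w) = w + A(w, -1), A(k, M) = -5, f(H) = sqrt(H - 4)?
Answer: -181960*I ≈ -1.8196e+5*I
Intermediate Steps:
f(H) = sqrt(-4 + H)
c = -4 (c = -1*4 = -4)
j(w) = -5 + w (j(w) = w - 5 = -5 + w)
4549*((j(0)*c)*(f(3)*(-2))) = 4549*(((-5 + 0)*(-4))*(sqrt(-4 + 3)*(-2))) = 4549*((-5*(-4))*(sqrt(-1)*(-2))) = 4549*(20*(I*(-2))) = 4549*(20*(-2*I)) = 4549*(-40*I) = -181960*I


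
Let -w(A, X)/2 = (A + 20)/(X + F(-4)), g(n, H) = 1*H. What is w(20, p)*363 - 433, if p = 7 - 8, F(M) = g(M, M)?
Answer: 5375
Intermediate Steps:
g(n, H) = H
F(M) = M
p = -1
w(A, X) = -2*(20 + A)/(-4 + X) (w(A, X) = -2*(A + 20)/(X - 4) = -2*(20 + A)/(-4 + X))
w(20, p)*363 - 433 = (2*(-20 - 1*20)/(-4 - 1))*363 - 433 = (2*(-20 - 20)/(-5))*363 - 433 = (2*(-⅕)*(-40))*363 - 433 = 16*363 - 433 = 5808 - 433 = 5375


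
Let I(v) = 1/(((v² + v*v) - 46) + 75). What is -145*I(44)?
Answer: -145/3901 ≈ -0.037170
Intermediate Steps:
I(v) = 1/(29 + 2*v²) (I(v) = 1/(((v² + v²) - 46) + 75) = 1/((2*v² - 46) + 75) = 1/((-46 + 2*v²) + 75) = 1/(29 + 2*v²))
-145*I(44) = -145/(29 + 2*44²) = -145/(29 + 2*1936) = -145/(29 + 3872) = -145/3901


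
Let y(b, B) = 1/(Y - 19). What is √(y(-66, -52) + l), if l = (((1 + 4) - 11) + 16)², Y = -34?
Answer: √280847/53 ≈ 9.9991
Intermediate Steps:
l = 100 (l = ((5 - 11) + 16)² = (-6 + 16)² = 10² = 100)
y(b, B) = -1/53 (y(b, B) = 1/(-34 - 19) = 1/(-53) = -1/53)
√(y(-66, -52) + l) = √(-1/53 + 100) = √(5299/53) = √280847/53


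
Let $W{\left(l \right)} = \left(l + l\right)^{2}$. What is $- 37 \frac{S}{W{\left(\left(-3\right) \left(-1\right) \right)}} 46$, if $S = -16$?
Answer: $\frac{6808}{9} \approx 756.44$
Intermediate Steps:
$W{\left(l \right)} = 4 l^{2}$ ($W{\left(l \right)} = \left(2 l\right)^{2} = 4 l^{2}$)
$- 37 \frac{S}{W{\left(\left(-3\right) \left(-1\right) \right)}} 46 = - 37 \left(- \frac{16}{4 \left(\left(-3\right) \left(-1\right)\right)^{2}}\right) 46 = - 37 \left(- \frac{16}{4 \cdot 3^{2}}\right) 46 = - 37 \left(- \frac{16}{4 \cdot 9}\right) 46 = - 37 \left(- \frac{16}{36}\right) 46 = - 37 \left(\left(-16\right) \frac{1}{36}\right) 46 = \left(-37\right) \left(- \frac{4}{9}\right) 46 = \frac{148}{9} \cdot 46 = \frac{6808}{9}$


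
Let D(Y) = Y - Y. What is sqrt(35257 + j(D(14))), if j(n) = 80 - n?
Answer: sqrt(35337) ≈ 187.98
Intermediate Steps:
D(Y) = 0
sqrt(35257 + j(D(14))) = sqrt(35257 + (80 - 1*0)) = sqrt(35257 + (80 + 0)) = sqrt(35257 + 80) = sqrt(35337)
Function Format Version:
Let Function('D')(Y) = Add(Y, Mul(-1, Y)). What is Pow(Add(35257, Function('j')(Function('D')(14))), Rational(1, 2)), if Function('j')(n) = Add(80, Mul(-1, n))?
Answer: Pow(35337, Rational(1, 2)) ≈ 187.98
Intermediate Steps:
Function('D')(Y) = 0
Pow(Add(35257, Function('j')(Function('D')(14))), Rational(1, 2)) = Pow(Add(35257, Add(80, Mul(-1, 0))), Rational(1, 2)) = Pow(Add(35257, Add(80, 0)), Rational(1, 2)) = Pow(Add(35257, 80), Rational(1, 2)) = Pow(35337, Rational(1, 2))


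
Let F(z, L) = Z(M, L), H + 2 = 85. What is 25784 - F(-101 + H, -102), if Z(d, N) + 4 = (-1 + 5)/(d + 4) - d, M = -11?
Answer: 180443/7 ≈ 25778.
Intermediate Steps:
H = 83 (H = -2 + 85 = 83)
Z(d, N) = -4 - d + 4/(4 + d) (Z(d, N) = -4 + ((-1 + 5)/(d + 4) - d) = -4 + (4/(4 + d) - d) = -4 + (-d + 4/(4 + d)) = -4 - d + 4/(4 + d))
F(z, L) = 45/7 (F(z, L) = -4 - 1*(-11) + 4/(4 - 11) = -4 + 11 + 4/(-7) = -4 + 11 + 4*(-1/7) = -4 + 11 - 4/7 = 45/7)
25784 - F(-101 + H, -102) = 25784 - 1*45/7 = 25784 - 45/7 = 180443/7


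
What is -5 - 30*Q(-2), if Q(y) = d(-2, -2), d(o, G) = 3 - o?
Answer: -155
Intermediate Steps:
Q(y) = 5 (Q(y) = 3 - 1*(-2) = 3 + 2 = 5)
-5 - 30*Q(-2) = -5 - 30*5 = -5 - 150 = -155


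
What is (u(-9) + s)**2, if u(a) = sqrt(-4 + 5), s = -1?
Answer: 0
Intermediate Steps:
u(a) = 1 (u(a) = sqrt(1) = 1)
(u(-9) + s)**2 = (1 - 1)**2 = 0**2 = 0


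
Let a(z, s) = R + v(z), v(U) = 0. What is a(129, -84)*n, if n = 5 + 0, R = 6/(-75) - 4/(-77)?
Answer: -54/385 ≈ -0.14026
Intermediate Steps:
R = -54/1925 (R = 6*(-1/75) - 4*(-1/77) = -2/25 + 4/77 = -54/1925 ≈ -0.028052)
n = 5
a(z, s) = -54/1925 (a(z, s) = -54/1925 + 0 = -54/1925)
a(129, -84)*n = -54/1925*5 = -54/385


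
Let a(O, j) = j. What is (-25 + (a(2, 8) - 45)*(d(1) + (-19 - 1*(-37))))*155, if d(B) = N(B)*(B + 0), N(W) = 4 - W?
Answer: -124310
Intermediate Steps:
d(B) = B*(4 - B) (d(B) = (4 - B)*(B + 0) = (4 - B)*B = B*(4 - B))
(-25 + (a(2, 8) - 45)*(d(1) + (-19 - 1*(-37))))*155 = (-25 + (8 - 45)*(1*(4 - 1*1) + (-19 - 1*(-37))))*155 = (-25 - 37*(1*(4 - 1) + (-19 + 37)))*155 = (-25 - 37*(1*3 + 18))*155 = (-25 - 37*(3 + 18))*155 = (-25 - 37*21)*155 = (-25 - 777)*155 = -802*155 = -124310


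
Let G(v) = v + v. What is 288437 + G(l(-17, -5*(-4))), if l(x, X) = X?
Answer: 288477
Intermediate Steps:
G(v) = 2*v
288437 + G(l(-17, -5*(-4))) = 288437 + 2*(-5*(-4)) = 288437 + 2*20 = 288437 + 40 = 288477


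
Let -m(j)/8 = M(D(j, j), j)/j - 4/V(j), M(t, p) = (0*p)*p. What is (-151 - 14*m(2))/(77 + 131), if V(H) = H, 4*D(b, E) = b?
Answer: -375/208 ≈ -1.8029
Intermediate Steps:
D(b, E) = b/4
M(t, p) = 0 (M(t, p) = 0*p = 0)
m(j) = 32/j (m(j) = -8*(0/j - 4/j) = -8*(0 - 4/j) = -(-32)/j = 32/j)
(-151 - 14*m(2))/(77 + 131) = (-151 - 448/2)/(77 + 131) = (-151 - 448/2)/208 = (-151 - 14*16)*(1/208) = (-151 - 224)*(1/208) = -375*1/208 = -375/208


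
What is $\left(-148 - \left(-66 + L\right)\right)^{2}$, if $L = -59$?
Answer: $529$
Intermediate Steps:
$\left(-148 - \left(-66 + L\right)\right)^{2} = \left(-148 + \left(66 - -59\right)\right)^{2} = \left(-148 + \left(66 + 59\right)\right)^{2} = \left(-148 + 125\right)^{2} = \left(-23\right)^{2} = 529$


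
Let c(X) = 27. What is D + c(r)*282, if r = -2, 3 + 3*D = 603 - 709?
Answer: 22733/3 ≈ 7577.7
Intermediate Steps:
D = -109/3 (D = -1 + (603 - 709)/3 = -1 + (1/3)*(-106) = -1 - 106/3 = -109/3 ≈ -36.333)
D + c(r)*282 = -109/3 + 27*282 = -109/3 + 7614 = 22733/3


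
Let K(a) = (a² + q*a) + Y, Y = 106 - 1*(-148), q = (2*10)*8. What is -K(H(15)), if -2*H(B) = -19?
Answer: -7457/4 ≈ -1864.3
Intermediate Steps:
q = 160 (q = 20*8 = 160)
Y = 254 (Y = 106 + 148 = 254)
H(B) = 19/2 (H(B) = -½*(-19) = 19/2)
K(a) = 254 + a² + 160*a (K(a) = (a² + 160*a) + 254 = 254 + a² + 160*a)
-K(H(15)) = -(254 + (19/2)² + 160*(19/2)) = -(254 + 361/4 + 1520) = -1*7457/4 = -7457/4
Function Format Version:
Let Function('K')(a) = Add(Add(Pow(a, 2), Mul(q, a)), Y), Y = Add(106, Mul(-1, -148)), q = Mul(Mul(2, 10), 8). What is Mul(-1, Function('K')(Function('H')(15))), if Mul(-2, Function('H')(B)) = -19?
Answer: Rational(-7457, 4) ≈ -1864.3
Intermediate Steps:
q = 160 (q = Mul(20, 8) = 160)
Y = 254 (Y = Add(106, 148) = 254)
Function('H')(B) = Rational(19, 2) (Function('H')(B) = Mul(Rational(-1, 2), -19) = Rational(19, 2))
Function('K')(a) = Add(254, Pow(a, 2), Mul(160, a)) (Function('K')(a) = Add(Add(Pow(a, 2), Mul(160, a)), 254) = Add(254, Pow(a, 2), Mul(160, a)))
Mul(-1, Function('K')(Function('H')(15))) = Mul(-1, Add(254, Pow(Rational(19, 2), 2), Mul(160, Rational(19, 2)))) = Mul(-1, Add(254, Rational(361, 4), 1520)) = Mul(-1, Rational(7457, 4)) = Rational(-7457, 4)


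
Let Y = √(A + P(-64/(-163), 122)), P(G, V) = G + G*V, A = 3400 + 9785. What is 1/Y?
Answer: √351595401/2157027 ≈ 0.0086929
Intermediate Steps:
A = 13185
Y = √351595401/163 (Y = √(13185 + (-64/(-163))*(1 + 122)) = √(13185 - 64*(-1/163)*123) = √(13185 + (64/163)*123) = √(13185 + 7872/163) = √(2157027/163) = √351595401/163 ≈ 115.04)
1/Y = 1/(√351595401/163) = √351595401/2157027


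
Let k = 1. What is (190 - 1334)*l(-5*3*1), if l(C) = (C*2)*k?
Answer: 34320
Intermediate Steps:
l(C) = 2*C (l(C) = (C*2)*1 = (2*C)*1 = 2*C)
(190 - 1334)*l(-5*3*1) = (190 - 1334)*(2*(-5*3*1)) = -2288*(-15*1) = -2288*(-15) = -1144*(-30) = 34320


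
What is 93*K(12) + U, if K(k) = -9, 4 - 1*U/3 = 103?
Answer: -1134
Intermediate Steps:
U = -297 (U = 12 - 3*103 = 12 - 309 = -297)
93*K(12) + U = 93*(-9) - 297 = -837 - 297 = -1134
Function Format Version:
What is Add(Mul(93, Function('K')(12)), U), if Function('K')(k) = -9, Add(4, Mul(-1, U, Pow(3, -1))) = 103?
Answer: -1134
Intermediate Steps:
U = -297 (U = Add(12, Mul(-3, 103)) = Add(12, -309) = -297)
Add(Mul(93, Function('K')(12)), U) = Add(Mul(93, -9), -297) = Add(-837, -297) = -1134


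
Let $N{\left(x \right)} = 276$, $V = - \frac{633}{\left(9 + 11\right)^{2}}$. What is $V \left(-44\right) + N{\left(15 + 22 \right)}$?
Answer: $\frac{34563}{100} \approx 345.63$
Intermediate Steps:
$V = - \frac{633}{400}$ ($V = - \frac{633}{20^{2}} = - \frac{633}{400} \approx -1.5825$)
$V \left(-44\right) + N{\left(15 + 22 \right)} = \left(- \frac{633}{400}\right) \left(-44\right) + 276 = \frac{6963}{100} + 276 = \frac{34563}{100}$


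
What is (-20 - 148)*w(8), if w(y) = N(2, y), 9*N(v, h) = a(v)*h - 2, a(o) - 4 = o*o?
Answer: -3472/3 ≈ -1157.3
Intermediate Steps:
a(o) = 4 + o² (a(o) = 4 + o*o = 4 + o²)
N(v, h) = -2/9 + h*(4 + v²)/9 (N(v, h) = ((4 + v²)*h - 2)/9 = (h*(4 + v²) - 2)/9 = (-2 + h*(4 + v²))/9 = -2/9 + h*(4 + v²)/9)
w(y) = -2/9 + 8*y/9 (w(y) = -2/9 + y*(4 + 2²)/9 = -2/9 + y*(4 + 4)/9 = -2/9 + (⅑)*y*8 = -2/9 + 8*y/9)
(-20 - 148)*w(8) = (-20 - 148)*(-2/9 + (8/9)*8) = -168*(-2/9 + 64/9) = -168*62/9 = -3472/3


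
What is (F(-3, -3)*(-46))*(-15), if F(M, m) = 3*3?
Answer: 6210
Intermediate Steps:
F(M, m) = 9
(F(-3, -3)*(-46))*(-15) = (9*(-46))*(-15) = -414*(-15) = 6210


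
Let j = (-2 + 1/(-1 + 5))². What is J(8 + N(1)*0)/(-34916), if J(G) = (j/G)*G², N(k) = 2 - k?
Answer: -7/9976 ≈ -0.00070168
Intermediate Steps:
j = 49/16 (j = (-2 + 1/4)² = (-2 + ¼)² = (-7/4)² = 49/16 ≈ 3.0625)
J(G) = 49*G/16 (J(G) = (49/(16*G))*G² = 49*G/16)
J(8 + N(1)*0)/(-34916) = (49*(8 + (2 - 1*1)*0)/16)/(-34916) = (49*(8 + (2 - 1)*0)/16)*(-1/34916) = (49*(8 + 1*0)/16)*(-1/34916) = (49*(8 + 0)/16)*(-1/34916) = ((49/16)*8)*(-1/34916) = (49/2)*(-1/34916) = -7/9976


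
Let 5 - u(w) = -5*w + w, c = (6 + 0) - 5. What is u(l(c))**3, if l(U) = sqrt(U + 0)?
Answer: 729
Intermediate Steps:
c = 1 (c = 6 - 5 = 1)
l(U) = sqrt(U)
u(w) = 5 + 4*w (u(w) = 5 - (-5*w + w) = 5 - (-4)*w = 5 + 4*w)
u(l(c))**3 = (5 + 4*sqrt(1))**3 = (5 + 4*1)**3 = (5 + 4)**3 = 9**3 = 729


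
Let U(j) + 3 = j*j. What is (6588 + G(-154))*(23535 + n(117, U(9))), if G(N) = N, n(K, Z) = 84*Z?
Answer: 193579758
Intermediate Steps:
U(j) = -3 + j**2 (U(j) = -3 + j*j = -3 + j**2)
(6588 + G(-154))*(23535 + n(117, U(9))) = (6588 - 154)*(23535 + 84*(-3 + 9**2)) = 6434*(23535 + 84*(-3 + 81)) = 6434*(23535 + 84*78) = 6434*(23535 + 6552) = 6434*30087 = 193579758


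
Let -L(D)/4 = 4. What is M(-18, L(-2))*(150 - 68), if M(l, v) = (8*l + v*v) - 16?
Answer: 7872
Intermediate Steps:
L(D) = -16 (L(D) = -4*4 = -16)
M(l, v) = -16 + v**2 + 8*l (M(l, v) = (8*l + v**2) - 16 = (v**2 + 8*l) - 16 = -16 + v**2 + 8*l)
M(-18, L(-2))*(150 - 68) = (-16 + (-16)**2 + 8*(-18))*(150 - 68) = (-16 + 256 - 144)*82 = 96*82 = 7872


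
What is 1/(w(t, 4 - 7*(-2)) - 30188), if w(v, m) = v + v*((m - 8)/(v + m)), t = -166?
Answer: -37/1122683 ≈ -3.2957e-5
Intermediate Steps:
w(v, m) = v + v*(-8 + m)/(m + v) (w(v, m) = v + v*((-8 + m)/(m + v)) = v + v*(-8 + m)/(m + v))
1/(w(t, 4 - 7*(-2)) - 30188) = 1/(-166*(-8 - 166 + 2*(4 - 7*(-2)))/((4 - 7*(-2)) - 166) - 30188) = 1/(-166*(-8 - 166 + 2*(4 + 14))/((4 + 14) - 166) - 30188) = 1/(-166*(-8 - 166 + 2*18)/(18 - 166) - 30188) = 1/(-166*(-8 - 166 + 36)/(-148) - 30188) = 1/(-166*(-1/148)*(-138) - 30188) = 1/(-5727/37 - 30188) = 1/(-1122683/37) = -37/1122683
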